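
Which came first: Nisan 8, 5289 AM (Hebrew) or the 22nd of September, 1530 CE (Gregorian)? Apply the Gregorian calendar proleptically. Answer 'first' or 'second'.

first

First date → JDN 2279602; second date → JDN 2280145.
JDN 2279602 < JDN 2280145, so the first date is earlier.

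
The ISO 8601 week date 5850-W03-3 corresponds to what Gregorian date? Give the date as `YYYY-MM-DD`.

5850-01-16

ISO week 1 of 5850 is the week containing the first Thursday of 5850.
Week 3, day 3 (Wednesday) lands on 5850-01-16.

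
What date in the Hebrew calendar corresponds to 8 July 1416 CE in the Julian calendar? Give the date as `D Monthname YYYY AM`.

The source date corresponds to 17 July 1416 in the proleptic Gregorian calendar (JDN 2238441).
That day falls on 13 Tammuz 5176 AM in the Hebrew calendar.

13 Tammuz 5176 AM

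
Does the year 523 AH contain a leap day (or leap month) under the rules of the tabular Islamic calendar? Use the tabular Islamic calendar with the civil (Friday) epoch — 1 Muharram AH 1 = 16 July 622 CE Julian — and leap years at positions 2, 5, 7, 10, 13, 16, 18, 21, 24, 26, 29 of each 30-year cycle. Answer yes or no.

Year 523 AH is year 13 of its 30-year cycle; leap positions are 2, 5, 7, 10, 13, 16, 18, 21, 24, 26, 29, so it is a leap year (355 days).

yes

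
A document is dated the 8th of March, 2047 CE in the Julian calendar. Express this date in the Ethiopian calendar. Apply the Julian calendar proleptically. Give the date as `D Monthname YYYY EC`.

Julian Day Number of the source date = 2468791.
Converting JDN 2468791 to the Ethiopian calendar gives 12 Megabit 2039 EC.

12 Megabit 2039 EC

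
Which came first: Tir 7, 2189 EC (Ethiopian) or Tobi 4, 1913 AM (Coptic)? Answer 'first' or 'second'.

The two dates have Julian Day Numbers 2523514 and 2523511 respectively.
Since 2523511 < 2523514, the second date comes first.

second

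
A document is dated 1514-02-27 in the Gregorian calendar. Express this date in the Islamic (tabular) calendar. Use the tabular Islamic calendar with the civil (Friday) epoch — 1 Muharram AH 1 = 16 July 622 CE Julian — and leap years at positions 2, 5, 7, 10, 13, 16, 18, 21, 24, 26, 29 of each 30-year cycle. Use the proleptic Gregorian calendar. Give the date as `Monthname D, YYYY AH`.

Dhu al-Hijjah 21, 919 AH

Both dates share Julian Day Number 2274094; in the tabular Islamic calendar that is 21 Dhu al-Hijjah 919 AH.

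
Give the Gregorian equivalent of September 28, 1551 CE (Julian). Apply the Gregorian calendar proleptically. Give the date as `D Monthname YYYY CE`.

At this point the Julian calendar is 10 days behind the Gregorian.
28 September 1551 Julian + 10 days → 8 October 1551 Gregorian.

8 October 1551 CE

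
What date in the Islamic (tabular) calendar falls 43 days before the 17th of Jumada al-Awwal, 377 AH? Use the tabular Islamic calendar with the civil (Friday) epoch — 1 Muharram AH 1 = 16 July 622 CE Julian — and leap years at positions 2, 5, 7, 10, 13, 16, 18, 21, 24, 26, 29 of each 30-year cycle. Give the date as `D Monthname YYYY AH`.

The starting date is JDN 2081816; 2081816 − 43 = 2081773.
JDN 2081773 corresponds to 3 Rabi' al-Thani 377 AH.

3 Rabi' al-Thani 377 AH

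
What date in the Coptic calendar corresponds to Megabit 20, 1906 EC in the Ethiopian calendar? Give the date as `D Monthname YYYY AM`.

Julian Day Number of the source date = 2420221.
Converting JDN 2420221 to the Coptic calendar gives 20 Paremhat 1630 AM.

20 Paremhat 1630 AM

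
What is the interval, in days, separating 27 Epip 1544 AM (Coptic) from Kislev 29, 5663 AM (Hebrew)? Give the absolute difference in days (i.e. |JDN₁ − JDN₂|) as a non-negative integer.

27176

JDN of the first date = 2388937.
JDN of the second date = 2416113.
|2416113 − 2388937| = 27176.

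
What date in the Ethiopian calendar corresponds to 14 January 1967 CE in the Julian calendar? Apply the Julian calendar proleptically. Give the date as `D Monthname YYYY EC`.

Julian Day Number of the source date = 2439518.
Converting JDN 2439518 to the Ethiopian calendar gives 19 Tir 1959 EC.

19 Tir 1959 EC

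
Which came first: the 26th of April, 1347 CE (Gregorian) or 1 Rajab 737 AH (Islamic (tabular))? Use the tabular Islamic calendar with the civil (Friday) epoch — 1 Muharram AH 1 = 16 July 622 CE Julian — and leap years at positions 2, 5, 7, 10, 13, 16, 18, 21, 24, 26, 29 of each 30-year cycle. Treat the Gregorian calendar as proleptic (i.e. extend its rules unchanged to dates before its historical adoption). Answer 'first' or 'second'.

Converting both to JDN: 2213157 vs 2209431; the smaller is the second.

second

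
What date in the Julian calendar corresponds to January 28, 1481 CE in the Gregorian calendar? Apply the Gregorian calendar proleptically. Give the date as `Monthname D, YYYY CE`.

January 19, 1481 CE

For dates in this range the Gregorian date is 9 days ahead of the Julian.
28 January 1481 Gregorian − 9 days → 19 January 1481 Julian.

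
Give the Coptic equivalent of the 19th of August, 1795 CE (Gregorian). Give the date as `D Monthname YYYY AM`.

15 Mesori 1511 AM

Julian Day Number of the source date = 2376901.
Converting JDN 2376901 to the Coptic calendar gives 15 Mesori 1511 AM.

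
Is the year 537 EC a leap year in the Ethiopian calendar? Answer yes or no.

no

537 mod 4 = 1; in the Ethiopian calendar a year is leap when year mod 4 = 3, so it is a common year.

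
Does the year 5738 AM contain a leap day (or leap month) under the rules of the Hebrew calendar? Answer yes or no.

yes

Hebrew year 5738 is year 19 of its 19-year Metonic cycle; leap years are at positions 3, 6, 8, 11, 14, 17, 19, so it is a leap year (13 months).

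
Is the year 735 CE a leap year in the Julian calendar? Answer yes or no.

no

735 mod 4 = 3, so it is a common year in the Julian calendar.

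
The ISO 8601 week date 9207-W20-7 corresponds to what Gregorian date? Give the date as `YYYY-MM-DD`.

ISO week 1 of 9207 is the week containing the first Thursday of 9207.
Week 20, day 7 (Sunday) lands on 9207-05-20.

9207-05-20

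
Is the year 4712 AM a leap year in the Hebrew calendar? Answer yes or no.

yes

Hebrew year 4712 is year 19 of its 19-year Metonic cycle; leap years are at positions 3, 6, 8, 11, 14, 17, 19, so it is a leap year (13 months).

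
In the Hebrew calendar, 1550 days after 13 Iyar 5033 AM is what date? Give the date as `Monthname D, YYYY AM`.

Av 29, 5037 AM

The starting date is JDN 2186143; 2186143 + 1550 = 2187693.
JDN 2187693 corresponds to Av 29, 5037 AM.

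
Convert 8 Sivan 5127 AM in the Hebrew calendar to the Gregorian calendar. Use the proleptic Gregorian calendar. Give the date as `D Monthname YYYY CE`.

Both dates share Julian Day Number 2220481; in the Gregorian calendar that is 15 May 1367 CE.

15 May 1367 CE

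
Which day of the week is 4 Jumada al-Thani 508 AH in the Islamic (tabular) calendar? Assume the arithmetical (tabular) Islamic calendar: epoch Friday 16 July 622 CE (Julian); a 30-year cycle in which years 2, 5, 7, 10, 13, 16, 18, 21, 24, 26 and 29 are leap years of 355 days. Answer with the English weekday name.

This is JDN 2128255 (12 November 1114 Gregorian).
JDN 2128255 mod 7 = 3, and JDN 0 was a Monday, so this is a Thursday.

Thursday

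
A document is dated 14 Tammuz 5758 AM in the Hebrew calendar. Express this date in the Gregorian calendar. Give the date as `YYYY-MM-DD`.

Both dates share Julian Day Number 2451003; in the Gregorian calendar that is 8 July 1998 CE.

1998-07-08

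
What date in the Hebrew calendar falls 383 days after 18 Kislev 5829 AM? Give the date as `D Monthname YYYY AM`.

16 Tevet 5830 AM

Counting 383 days forward from JDN 2476728 reaches JDN 2477111, which is 16 Tevet 5830 AM.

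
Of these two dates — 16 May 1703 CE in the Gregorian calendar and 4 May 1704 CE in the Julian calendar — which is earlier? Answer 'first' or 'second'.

First date → JDN 2343203; second date → JDN 2343568.
JDN 2343203 < JDN 2343568, so the first date is earlier.

first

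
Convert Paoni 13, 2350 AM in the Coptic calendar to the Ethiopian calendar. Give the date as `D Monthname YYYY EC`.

13 Sene 2626 EC

Julian Day Number of the source date = 2683284.
Converting JDN 2683284 to the Ethiopian calendar gives 13 Sene 2626 EC.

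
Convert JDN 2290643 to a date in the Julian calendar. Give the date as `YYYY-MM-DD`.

JDN 2290643 is 20 June 1559 in the proleptic Gregorian calendar.
In the Julian calendar that day is 1559-06-10.

1559-06-10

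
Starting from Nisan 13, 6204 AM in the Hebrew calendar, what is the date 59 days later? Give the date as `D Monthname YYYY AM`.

13 Sivan 6204 AM

The starting date is JDN 2613804; 2613804 + 59 = 2613863.
JDN 2613863 corresponds to 13 Sivan 6204 AM.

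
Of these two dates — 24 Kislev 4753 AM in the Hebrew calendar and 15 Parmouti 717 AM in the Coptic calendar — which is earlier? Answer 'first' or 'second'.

The two dates have Julian Day Numbers 2083712 and 2086773 respectively.
Since 2083712 < 2086773, the first date comes first.

first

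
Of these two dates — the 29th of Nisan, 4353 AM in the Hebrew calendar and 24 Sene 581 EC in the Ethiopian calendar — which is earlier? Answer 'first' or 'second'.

second

The two dates have Julian Day Numbers 1937748 and 1936359 respectively.
Since 1936359 < 1937748, the second date comes first.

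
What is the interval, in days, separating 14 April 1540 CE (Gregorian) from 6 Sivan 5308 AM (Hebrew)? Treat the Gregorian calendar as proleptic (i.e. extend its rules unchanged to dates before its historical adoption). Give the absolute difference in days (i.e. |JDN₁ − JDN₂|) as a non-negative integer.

2961

JDN of the first date = 2283637.
JDN of the second date = 2286598.
|2286598 − 2283637| = 2961.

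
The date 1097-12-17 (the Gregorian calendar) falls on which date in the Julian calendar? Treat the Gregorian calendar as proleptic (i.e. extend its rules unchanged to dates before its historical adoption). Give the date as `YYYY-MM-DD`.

1097-12-11

The Julian–Gregorian offset here is 6 days (Julian trailing).
17 December 1097 Gregorian − 6 days → 11 December 1097 Julian.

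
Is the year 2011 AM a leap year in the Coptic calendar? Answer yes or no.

2011 mod 4 = 3; in the Coptic calendar a year is leap when year mod 4 = 3, so it is a leap year.

yes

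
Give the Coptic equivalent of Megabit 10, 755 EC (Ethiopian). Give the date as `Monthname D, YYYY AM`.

Paremhat 10, 479 AM

Julian Day Number of the source date = 1999808.
Converting JDN 1999808 to the Coptic calendar gives 10 Paremhat 479 AM.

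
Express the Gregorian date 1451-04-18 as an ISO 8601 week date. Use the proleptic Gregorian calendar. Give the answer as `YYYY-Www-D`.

1451-W16-5

The weekday is Friday (ISO weekday 5).
That Friday belongs to ISO week 16 of ISO year 1451.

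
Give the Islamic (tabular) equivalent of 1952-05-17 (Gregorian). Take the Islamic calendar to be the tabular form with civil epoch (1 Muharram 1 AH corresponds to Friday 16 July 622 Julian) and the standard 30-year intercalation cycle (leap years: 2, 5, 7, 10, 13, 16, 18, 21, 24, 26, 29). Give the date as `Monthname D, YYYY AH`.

Sha'ban 22, 1371 AH

Both dates share Julian Day Number 2434150; in the tabular Islamic calendar that is 22 Sha'ban 1371 AH.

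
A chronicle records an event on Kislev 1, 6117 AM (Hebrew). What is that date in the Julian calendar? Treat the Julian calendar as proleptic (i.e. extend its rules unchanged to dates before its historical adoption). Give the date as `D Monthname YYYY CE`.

Both dates share Julian Day Number 2581900; in the Julian calendar that is 9 November 2356 CE.

9 November 2356 CE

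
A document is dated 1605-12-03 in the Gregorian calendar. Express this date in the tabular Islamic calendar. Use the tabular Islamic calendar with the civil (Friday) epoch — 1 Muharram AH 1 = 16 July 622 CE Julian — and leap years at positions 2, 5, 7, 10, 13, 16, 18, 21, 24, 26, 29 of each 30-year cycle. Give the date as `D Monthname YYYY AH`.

22 Rajab 1014 AH

Julian Day Number of the source date = 2307611.
Converting JDN 2307611 to the tabular Islamic calendar gives 22 Rajab 1014 AH.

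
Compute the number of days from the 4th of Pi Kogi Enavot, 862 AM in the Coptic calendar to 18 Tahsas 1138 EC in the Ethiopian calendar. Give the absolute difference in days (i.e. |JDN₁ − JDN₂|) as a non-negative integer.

JDN of the first date = 2139873.
JDN of the second date = 2139617.
|2139617 − 2139873| = 256.

256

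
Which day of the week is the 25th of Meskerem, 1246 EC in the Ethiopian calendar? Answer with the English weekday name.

Monday

Equivalently 29 September 1253 Gregorian, JDN 2178981.
JDN 2178981 mod 7 = 0, and JDN 0 was a Monday, so this is a Monday.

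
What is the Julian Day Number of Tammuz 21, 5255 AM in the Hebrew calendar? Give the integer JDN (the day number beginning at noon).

Equivalently 22 July 1495 (proleptic Gregorian).
JDN 2400001 is 17 November 1858 CE (Gregorian), MJD 0; the target day is −132701 days from there, so JDN = 2267300.

2267300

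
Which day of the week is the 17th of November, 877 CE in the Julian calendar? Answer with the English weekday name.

Sunday

This is JDN 2041703 (21 November 877 Gregorian).
2041703 ≡ 6 (mod 7); counting from Monday = 0 gives Sunday.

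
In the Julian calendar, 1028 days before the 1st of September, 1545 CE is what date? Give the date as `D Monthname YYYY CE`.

8 November 1542 CE

The starting date is JDN 2285613; 2285613 − 1028 = 2284585.
JDN 2284585 corresponds to 8 November 1542 CE.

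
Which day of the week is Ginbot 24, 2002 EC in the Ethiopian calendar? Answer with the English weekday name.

This is JDN 2455349 (1 June 2010 Gregorian).
2455349 ≡ 1 (mod 7); counting from Monday = 0 gives Tuesday.

Tuesday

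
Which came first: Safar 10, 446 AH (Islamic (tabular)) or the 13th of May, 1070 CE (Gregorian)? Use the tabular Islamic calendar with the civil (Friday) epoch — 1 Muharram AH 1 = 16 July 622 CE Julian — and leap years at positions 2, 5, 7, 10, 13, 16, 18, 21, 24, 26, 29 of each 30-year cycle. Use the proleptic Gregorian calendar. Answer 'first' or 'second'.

First date → JDN 2106172; second date → JDN 2112002.
JDN 2106172 < JDN 2112002, so the first date is earlier.

first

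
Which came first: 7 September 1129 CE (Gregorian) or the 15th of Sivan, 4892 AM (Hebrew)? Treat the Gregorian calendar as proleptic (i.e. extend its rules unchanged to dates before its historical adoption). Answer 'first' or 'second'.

First date → JDN 2133668; second date → JDN 2134672.
JDN 2133668 < JDN 2134672, so the first date is earlier.

first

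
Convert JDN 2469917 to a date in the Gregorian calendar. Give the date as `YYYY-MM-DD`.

JDN 2451545 is 1 Jan 2000; 2469917 is +18372 days from there.

2050-04-20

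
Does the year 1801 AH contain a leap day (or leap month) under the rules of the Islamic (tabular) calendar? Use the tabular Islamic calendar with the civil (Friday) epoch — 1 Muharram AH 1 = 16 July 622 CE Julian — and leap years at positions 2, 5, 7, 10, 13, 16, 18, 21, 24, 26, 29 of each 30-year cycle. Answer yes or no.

no

Year 1801 AH is year 1 of its 30-year cycle; leap positions are 2, 5, 7, 10, 13, 16, 18, 21, 24, 26, 29, so it is a common year (354 days).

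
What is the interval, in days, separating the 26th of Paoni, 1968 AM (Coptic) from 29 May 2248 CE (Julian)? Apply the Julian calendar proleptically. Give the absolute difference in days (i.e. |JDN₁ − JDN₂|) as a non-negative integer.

First date → JDN 2543772; second date → JDN 2542289.
The interval is |2543772 − 2542289| = 1483 days.

1483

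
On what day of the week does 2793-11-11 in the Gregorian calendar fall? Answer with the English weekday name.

JDN 2741497 mod 7 = 3, and JDN 0 was a Monday, so this is a Thursday.

Thursday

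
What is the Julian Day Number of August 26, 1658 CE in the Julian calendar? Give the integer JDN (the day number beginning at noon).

2326880

Equivalently 5 September 1658 (Gregorian).
JDN 2299161 is 15 October 1582 CE (Gregorian); the target day is +27719 days from there, so JDN = 2326880.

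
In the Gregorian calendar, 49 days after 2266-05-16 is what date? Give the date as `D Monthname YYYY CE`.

4 July 2266 CE

The starting date is JDN 2548835; 2548835 + 49 = 2548884.
JDN 2548884 corresponds to 4 July 2266 CE.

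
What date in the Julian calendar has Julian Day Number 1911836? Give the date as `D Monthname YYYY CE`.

JDN 1911836 is 30 April 522 in the proleptic Gregorian calendar.
In the Julian calendar that day is 28 April 522 CE.

28 April 522 CE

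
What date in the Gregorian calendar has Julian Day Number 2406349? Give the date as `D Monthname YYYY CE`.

JDN 2451545 is 1 Jan 2000; 2406349 is −45196 days from there.

4 April 1876 CE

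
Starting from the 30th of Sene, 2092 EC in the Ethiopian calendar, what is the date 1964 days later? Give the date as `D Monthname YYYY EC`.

13 Hidar 2098 EC

The starting date is JDN 2488258; 2488258 + 1964 = 2490222.
JDN 2490222 corresponds to 13 Hidar 2098 EC.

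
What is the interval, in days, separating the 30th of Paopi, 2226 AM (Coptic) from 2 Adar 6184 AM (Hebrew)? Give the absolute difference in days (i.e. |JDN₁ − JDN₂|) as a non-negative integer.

31300

First date → JDN 2637770; second date → JDN 2606470.
The interval is |2637770 − 2606470| = 31300 days.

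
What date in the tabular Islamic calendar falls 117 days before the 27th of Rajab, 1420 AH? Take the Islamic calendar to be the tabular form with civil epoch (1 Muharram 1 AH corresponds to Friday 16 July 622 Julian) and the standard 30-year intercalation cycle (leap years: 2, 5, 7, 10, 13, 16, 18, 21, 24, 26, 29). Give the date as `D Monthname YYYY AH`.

The starting date is JDN 2451489; 2451489 − 117 = 2451372.
JDN 2451372 corresponds to 28 Rabi' al-Awwal 1420 AH.

28 Rabi' al-Awwal 1420 AH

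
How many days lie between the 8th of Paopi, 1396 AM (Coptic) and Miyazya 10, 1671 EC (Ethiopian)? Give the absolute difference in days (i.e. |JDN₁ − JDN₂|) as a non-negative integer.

184

JDN of the first date = 2334591.
JDN of the second date = 2334407.
|2334407 − 2334591| = 184.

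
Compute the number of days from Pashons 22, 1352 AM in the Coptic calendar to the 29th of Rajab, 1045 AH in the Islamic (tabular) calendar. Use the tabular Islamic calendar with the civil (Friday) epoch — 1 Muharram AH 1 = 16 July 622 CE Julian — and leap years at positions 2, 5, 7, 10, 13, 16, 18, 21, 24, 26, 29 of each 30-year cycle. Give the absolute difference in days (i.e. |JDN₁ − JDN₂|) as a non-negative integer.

First date → JDN 2318744; second date → JDN 2318604.
The interval is |2318744 − 2318604| = 140 days.

140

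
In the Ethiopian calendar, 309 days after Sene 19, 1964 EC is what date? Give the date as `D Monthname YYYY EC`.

The starting date is JDN 2441495; 2441495 + 309 = 2441804.
JDN 2441804 corresponds to 23 Miyazya 1965 EC.

23 Miyazya 1965 EC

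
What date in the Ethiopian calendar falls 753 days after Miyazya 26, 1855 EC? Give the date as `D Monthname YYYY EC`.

18 Ginbot 1857 EC

Counting 753 days forward from JDN 2401629 reaches JDN 2402382, which is 18 Ginbot 1857 EC.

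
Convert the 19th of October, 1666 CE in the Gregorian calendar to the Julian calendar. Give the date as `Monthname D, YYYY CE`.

The Julian–Gregorian offset here is 10 days (Julian trailing).
19 October 1666 Gregorian − 10 days → 9 October 1666 Julian.

October 9, 1666 CE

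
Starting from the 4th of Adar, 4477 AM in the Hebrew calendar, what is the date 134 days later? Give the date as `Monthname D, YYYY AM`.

Tammuz 20, 4477 AM

The starting date is JDN 1982993; 1982993 + 134 = 1983127.
JDN 1983127 corresponds to Tammuz 20, 4477 AM.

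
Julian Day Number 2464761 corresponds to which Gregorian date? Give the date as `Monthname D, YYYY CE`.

March 8, 2036 CE

Counting from JDN 2299161 = 15 Oct 1582 gives an offset of 165600 days.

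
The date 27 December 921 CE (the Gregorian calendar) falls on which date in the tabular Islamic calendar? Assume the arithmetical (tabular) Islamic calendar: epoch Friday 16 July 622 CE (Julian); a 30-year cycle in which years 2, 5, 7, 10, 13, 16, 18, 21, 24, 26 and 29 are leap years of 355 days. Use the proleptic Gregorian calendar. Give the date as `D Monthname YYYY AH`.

18 Sha'ban 309 AH

Julian Day Number of the source date = 2057809.
Converting JDN 2057809 to the tabular Islamic calendar gives 18 Sha'ban 309 AH.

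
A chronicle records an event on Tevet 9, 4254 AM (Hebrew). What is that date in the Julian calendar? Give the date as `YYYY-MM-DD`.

Julian Day Number of the source date = 1901464.
Converting JDN 1901464 to the Julian calendar gives 4 December 493 CE.

0493-12-04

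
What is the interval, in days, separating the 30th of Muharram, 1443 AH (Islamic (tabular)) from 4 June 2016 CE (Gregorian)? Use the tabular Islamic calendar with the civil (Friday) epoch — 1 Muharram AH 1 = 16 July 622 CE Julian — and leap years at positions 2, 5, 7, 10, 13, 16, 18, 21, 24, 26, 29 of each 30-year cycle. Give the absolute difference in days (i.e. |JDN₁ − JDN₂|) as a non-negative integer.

First date → JDN 2459466; second date → JDN 2457544.
The interval is |2459466 − 2457544| = 1922 days.

1922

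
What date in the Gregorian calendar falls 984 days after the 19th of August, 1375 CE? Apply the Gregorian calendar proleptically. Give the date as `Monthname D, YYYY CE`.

JDN of the 19th of August, 1375 CE = 2223499.
2223499 + 984 = 2224483.
JDN 2224483 in the Gregorian calendar is April 29, 1378 CE.

April 29, 1378 CE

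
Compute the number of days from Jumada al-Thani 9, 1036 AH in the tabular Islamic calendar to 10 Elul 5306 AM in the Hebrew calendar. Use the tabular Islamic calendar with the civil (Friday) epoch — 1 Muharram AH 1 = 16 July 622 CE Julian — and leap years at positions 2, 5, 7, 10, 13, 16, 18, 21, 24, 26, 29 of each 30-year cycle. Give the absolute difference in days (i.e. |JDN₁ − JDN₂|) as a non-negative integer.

29411

JDN of the first date = 2315365.
JDN of the second date = 2285954.
|2285954 − 2315365| = 29411.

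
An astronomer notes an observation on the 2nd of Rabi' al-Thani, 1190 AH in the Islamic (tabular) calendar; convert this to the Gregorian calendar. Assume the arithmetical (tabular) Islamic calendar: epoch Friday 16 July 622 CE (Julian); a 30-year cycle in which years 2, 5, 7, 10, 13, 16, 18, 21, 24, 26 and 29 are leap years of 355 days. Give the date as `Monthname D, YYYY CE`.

May 21, 1776 CE

Julian Day Number of the source date = 2369872.
Converting JDN 2369872 to the Gregorian calendar gives 21 May 1776 CE.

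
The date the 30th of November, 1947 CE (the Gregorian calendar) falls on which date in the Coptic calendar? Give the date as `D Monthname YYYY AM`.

20 Hathor 1664 AM

Julian Day Number of the source date = 2432520.
Converting JDN 2432520 to the Coptic calendar gives 20 Hathor 1664 AM.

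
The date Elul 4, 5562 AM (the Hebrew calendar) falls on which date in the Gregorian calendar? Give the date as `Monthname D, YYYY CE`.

September 1, 1802 CE

Both dates share Julian Day Number 2379470; in the Gregorian calendar that is 1 September 1802 CE.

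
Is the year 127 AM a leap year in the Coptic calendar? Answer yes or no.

yes

127 mod 4 = 3; in the Coptic calendar a year is leap when year mod 4 = 3, so it is a leap year.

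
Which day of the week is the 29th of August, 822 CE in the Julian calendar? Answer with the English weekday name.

Friday

In the proleptic Gregorian calendar this is 2 September 822 (JDN 2021534).
2021534 ≡ 4 (mod 7); counting from Monday = 0 gives Friday.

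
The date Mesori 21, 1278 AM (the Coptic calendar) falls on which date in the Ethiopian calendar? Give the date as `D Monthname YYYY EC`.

21 Nehase 1554 EC

Both dates share Julian Day Number 2291804; in the Ethiopian calendar that is 21 Nehase 1554 EC.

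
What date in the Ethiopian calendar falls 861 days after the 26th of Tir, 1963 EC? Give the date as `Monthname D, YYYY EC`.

JDN of the 26th of Tir, 1963 EC = 2440986.
2440986 + 861 = 2441847.
JDN 2441847 in the Ethiopian calendar is Sene 6, 1965 EC.

Sene 6, 1965 EC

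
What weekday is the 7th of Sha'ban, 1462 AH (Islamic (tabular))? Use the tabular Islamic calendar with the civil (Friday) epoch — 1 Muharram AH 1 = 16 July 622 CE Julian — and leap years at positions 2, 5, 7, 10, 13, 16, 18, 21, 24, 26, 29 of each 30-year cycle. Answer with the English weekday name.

Equivalently 16 August 2040 Gregorian, JDN 2466383.
2466383 ≡ 3 (mod 7); counting from Monday = 0 gives Thursday.

Thursday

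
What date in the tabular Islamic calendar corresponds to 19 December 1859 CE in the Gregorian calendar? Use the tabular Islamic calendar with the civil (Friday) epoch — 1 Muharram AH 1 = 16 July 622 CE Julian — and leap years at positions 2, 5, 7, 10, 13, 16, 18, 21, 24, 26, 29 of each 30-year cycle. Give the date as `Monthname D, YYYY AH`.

Jumada al-Awwal 24, 1276 AH

Julian Day Number of the source date = 2400398.
Converting JDN 2400398 to the tabular Islamic calendar gives 24 Jumada al-Awwal 1276 AH.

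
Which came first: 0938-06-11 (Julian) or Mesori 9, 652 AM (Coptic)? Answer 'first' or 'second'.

second

The two dates have Julian Day Numbers 2063824 and 2063146 respectively.
Since 2063146 < 2063824, the second date comes first.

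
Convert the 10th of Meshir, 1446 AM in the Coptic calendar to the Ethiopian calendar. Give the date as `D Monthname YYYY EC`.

10 Yekatit 1722 EC

Both dates share Julian Day Number 2352975; in the Ethiopian calendar that is 10 Yekatit 1722 EC.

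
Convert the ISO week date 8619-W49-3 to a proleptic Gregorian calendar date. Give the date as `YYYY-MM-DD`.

8619-12-08

ISO week 1 of 8619 is the week containing the first Thursday of 8619.
Week 49, day 3 (Wednesday) lands on 8619-12-08.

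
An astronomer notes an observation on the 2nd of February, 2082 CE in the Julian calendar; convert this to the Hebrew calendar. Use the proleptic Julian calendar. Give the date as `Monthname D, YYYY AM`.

The source date corresponds to 15 February 2082 in the Gregorian calendar (JDN 2481541).
That day falls on 16 Shevat 5842 AM in the Hebrew calendar.

Shevat 16, 5842 AM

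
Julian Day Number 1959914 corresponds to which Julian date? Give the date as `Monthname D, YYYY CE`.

December 14, 653 CE

JDN 1959914 is 17 December 653 in the proleptic Gregorian calendar.
In the Julian calendar that day is December 14, 653 CE.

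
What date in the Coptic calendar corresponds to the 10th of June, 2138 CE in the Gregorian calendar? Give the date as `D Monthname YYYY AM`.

Julian Day Number of the source date = 2502109.
Converting JDN 2502109 to the Coptic calendar gives 2 Paoni 1854 AM.

2 Paoni 1854 AM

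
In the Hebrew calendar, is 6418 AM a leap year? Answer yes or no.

Hebrew year 6418 is year 15 of its 19-year Metonic cycle; leap years are at positions 3, 6, 8, 11, 14, 17, 19, so it is a common year (12 months).

no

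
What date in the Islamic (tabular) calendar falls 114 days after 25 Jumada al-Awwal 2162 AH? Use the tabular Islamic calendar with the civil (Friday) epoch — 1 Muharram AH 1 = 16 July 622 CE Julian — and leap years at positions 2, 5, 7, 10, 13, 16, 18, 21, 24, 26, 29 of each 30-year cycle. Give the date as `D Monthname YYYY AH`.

JDN of 25 Jumada al-Awwal 2162 AH = 2714368.
2714368 + 114 = 2714482.
JDN 2714482 in the tabular Islamic calendar is 21 Ramadan 2162 AH.

21 Ramadan 2162 AH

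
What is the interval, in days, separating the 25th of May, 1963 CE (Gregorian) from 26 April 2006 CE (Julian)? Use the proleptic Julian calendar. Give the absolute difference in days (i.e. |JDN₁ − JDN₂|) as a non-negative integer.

15690

First date → JDN 2438175; second date → JDN 2453865.
The interval is |2438175 − 2453865| = 15690 days.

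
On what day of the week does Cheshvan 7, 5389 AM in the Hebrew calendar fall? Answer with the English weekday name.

Friday

Equivalently 3 November 1628 Gregorian, JDN 2315982.
Since JDN mod 7 = 4 (0 = Monday), the day is Friday.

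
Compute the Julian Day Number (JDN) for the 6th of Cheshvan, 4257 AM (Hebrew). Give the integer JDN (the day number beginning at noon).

In the proleptic Gregorian calendar the same day is 30 October 496.
JDN 2451545 is 1 January 2000 CE (Gregorian); the target day is −549021 days from there, so JDN = 1902524.

1902524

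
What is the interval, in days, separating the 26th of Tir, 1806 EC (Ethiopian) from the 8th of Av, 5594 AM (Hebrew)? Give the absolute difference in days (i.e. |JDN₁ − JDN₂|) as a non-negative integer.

First date → JDN 2383642; second date → JDN 2391139.
The interval is |2383642 − 2391139| = 7497 days.

7497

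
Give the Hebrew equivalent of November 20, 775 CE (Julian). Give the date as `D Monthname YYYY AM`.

22 Kislev 4536 AM

The source date corresponds to 24 November 775 in the proleptic Gregorian calendar (JDN 2004450).
That day falls on 22 Kislev 4536 AM in the Hebrew calendar.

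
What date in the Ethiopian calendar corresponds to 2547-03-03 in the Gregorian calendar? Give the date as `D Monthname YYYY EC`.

20 Yekatit 2539 EC

Both dates share Julian Day Number 2651394; in the Ethiopian calendar that is 20 Yekatit 2539 EC.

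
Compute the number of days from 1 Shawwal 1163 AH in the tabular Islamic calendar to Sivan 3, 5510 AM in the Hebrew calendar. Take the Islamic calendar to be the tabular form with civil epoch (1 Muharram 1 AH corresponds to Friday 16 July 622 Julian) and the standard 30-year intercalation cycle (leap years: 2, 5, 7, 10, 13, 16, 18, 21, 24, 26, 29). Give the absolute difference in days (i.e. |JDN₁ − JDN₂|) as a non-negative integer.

88

JDN of the first date = 2360480.
JDN of the second date = 2360392.
|2360392 − 2360480| = 88.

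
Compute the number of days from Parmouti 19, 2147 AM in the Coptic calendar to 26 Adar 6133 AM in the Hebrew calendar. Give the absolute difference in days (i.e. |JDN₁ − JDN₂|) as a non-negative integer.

JDN of the first date = 2609084.
JDN of the second date = 2587862.
|2587862 − 2609084| = 21222.

21222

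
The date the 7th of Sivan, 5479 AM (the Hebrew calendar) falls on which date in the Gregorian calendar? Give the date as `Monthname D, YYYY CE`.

Both dates share Julian Day Number 2349056; in the Gregorian calendar that is 25 May 1719 CE.

May 25, 1719 CE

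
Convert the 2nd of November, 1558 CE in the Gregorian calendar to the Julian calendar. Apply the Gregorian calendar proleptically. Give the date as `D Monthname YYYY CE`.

The Julian–Gregorian offset here is 10 days (Julian trailing).
2 November 1558 Gregorian − 10 days → 23 October 1558 Julian.

23 October 1558 CE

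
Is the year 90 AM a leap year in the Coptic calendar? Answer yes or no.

90 mod 4 = 2; in the Coptic calendar a year is leap when year mod 4 = 3, so it is a common year.

no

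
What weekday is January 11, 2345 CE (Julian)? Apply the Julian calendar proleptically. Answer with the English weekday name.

Saturday

This is JDN 2577580 (27 January 2345 Gregorian).
JDN 2577580 mod 7 = 5, and JDN 0 was a Monday, so this is a Saturday.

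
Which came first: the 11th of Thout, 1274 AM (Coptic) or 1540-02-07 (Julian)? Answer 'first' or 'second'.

second

The two dates have Julian Day Numbers 2290003 and 2283580 respectively.
Since 2283580 < 2290003, the second date comes first.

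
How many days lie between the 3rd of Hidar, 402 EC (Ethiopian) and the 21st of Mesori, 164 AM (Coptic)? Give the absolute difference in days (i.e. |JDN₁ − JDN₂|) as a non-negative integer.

14168

JDN of the first date = 1870748.
JDN of the second date = 1884916.
|1884916 − 1870748| = 14168.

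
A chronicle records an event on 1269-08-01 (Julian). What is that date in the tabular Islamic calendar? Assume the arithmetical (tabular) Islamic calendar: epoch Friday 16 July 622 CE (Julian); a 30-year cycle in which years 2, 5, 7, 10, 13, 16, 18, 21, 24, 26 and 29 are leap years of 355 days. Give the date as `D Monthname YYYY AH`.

The source date corresponds to 8 August 1269 in the proleptic Gregorian calendar (JDN 2184773).
That day falls on 1 Dhu al-Hijjah 667 AH in the tabular Islamic calendar.

1 Dhu al-Hijjah 667 AH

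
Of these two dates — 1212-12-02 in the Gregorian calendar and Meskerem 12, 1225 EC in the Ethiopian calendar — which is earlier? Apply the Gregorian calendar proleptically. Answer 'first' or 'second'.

first

Converting both to JDN: 2164070 vs 2171298; the smaller is the first.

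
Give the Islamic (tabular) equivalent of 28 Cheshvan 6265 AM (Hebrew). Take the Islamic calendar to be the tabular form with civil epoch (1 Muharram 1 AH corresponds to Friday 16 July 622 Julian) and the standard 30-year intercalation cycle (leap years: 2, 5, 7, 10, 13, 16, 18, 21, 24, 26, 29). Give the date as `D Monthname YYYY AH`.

28 Muharram 1941 AH

Julian Day Number of the source date = 2635938.
Converting JDN 2635938 to the tabular Islamic calendar gives 28 Muharram 1941 AH.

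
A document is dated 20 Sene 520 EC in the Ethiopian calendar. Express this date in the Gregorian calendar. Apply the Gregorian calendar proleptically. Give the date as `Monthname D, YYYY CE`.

June 16, 528 CE

Both dates share Julian Day Number 1914075; in the Gregorian calendar that is 16 June 528 CE.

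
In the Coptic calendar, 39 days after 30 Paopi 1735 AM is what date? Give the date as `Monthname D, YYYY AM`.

Koiak 9, 1735 AM

Counting 39 days forward from JDN 2458432 reaches JDN 2458471, which is Koiak 9, 1735 AM.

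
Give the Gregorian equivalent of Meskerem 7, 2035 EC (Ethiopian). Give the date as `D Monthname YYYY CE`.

17 September 2042 CE

Both dates share Julian Day Number 2467145; in the Gregorian calendar that is 17 September 2042 CE.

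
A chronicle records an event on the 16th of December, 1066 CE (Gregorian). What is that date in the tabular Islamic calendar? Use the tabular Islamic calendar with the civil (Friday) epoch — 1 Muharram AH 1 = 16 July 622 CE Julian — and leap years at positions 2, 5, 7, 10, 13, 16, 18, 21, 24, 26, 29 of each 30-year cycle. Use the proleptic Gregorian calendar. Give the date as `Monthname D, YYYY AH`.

Muharram 19, 459 AH

Both dates share Julian Day Number 2110758; in the tabular Islamic calendar that is 19 Muharram 459 AH.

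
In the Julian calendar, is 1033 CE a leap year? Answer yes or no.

1033 mod 4 = 1, so it is a common year in the Julian calendar.

no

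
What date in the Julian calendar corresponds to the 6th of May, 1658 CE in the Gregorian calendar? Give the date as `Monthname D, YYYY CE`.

At this point the Julian calendar is 10 days behind the Gregorian.
6 May 1658 Gregorian − 10 days → 26 April 1658 Julian.

April 26, 1658 CE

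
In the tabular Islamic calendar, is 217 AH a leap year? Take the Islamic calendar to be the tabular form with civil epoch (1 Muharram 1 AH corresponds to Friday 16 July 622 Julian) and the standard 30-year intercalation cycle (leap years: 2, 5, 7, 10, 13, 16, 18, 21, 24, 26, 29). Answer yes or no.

Year 217 AH is year 7 of its 30-year cycle; leap positions are 2, 5, 7, 10, 13, 16, 18, 21, 24, 26, 29, so it is a leap year (355 days).

yes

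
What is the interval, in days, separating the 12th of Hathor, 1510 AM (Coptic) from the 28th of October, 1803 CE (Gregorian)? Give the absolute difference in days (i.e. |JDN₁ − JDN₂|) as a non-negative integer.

3629

JDN of the first date = 2376263.
JDN of the second date = 2379892.
|2379892 − 2376263| = 3629.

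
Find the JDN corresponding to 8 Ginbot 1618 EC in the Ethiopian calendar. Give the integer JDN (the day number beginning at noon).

In the Gregorian calendar the same day is 13 May 1626.
JDN 2451545 is 1 January 2000 CE (Gregorian); the target day is −136468 days from there, so JDN = 2315077.

2315077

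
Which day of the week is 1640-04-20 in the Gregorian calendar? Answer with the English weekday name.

JDN 2320168 mod 7 = 4, and JDN 0 was a Monday, so this is a Friday.

Friday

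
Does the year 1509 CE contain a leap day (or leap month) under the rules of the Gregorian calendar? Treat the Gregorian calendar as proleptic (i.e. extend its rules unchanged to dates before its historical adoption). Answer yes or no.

no

1509 is not divisible by 4, so it is a common year.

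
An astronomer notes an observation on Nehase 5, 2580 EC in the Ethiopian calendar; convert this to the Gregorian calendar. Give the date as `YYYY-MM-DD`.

Both dates share Julian Day Number 2666535; in the Gregorian calendar that is 15 August 2588 CE.

2588-08-15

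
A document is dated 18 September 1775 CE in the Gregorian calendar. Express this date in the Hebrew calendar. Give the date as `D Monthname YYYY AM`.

Both dates share Julian Day Number 2369626; in the Hebrew calendar that is 23 Elul 5535 AM.

23 Elul 5535 AM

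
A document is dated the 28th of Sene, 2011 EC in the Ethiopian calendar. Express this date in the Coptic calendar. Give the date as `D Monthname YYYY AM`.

Julian Day Number of the source date = 2458670.
Converting JDN 2458670 to the Coptic calendar gives 28 Paoni 1735 AM.

28 Paoni 1735 AM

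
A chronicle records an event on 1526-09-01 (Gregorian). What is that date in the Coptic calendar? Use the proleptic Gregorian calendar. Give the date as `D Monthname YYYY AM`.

Julian Day Number of the source date = 2278663.
Converting JDN 2278663 to the Coptic calendar gives 29 Mesori 1242 AM.

29 Mesori 1242 AM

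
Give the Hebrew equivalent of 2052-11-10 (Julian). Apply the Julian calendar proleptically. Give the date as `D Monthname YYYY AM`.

2 Kislev 5813 AM

Julian Day Number of the source date = 2470865.
Converting JDN 2470865 to the Hebrew calendar gives 2 Kislev 5813 AM.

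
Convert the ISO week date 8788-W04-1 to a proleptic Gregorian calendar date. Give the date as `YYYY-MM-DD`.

8788-01-25

ISO week 1 of 8788 is the week containing the first Thursday of 8788.
Week 4, day 1 (Monday) lands on 8788-01-25.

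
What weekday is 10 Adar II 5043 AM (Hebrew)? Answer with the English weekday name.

This is JDN 2189742 (17 March 1283 Gregorian).
Since JDN mod 7 = 2 (0 = Monday), the day is Wednesday.

Wednesday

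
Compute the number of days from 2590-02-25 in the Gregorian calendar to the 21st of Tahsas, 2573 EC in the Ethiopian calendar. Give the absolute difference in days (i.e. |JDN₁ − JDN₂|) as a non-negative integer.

First date → JDN 2667094; second date → JDN 2663754.
The interval is |2667094 − 2663754| = 3340 days.

3340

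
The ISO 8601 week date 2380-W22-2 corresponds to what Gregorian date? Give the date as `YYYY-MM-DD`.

2380-05-27

ISO week 1 of 2380 is the week containing the first Thursday of 2380.
Week 22, day 2 (Tuesday) lands on 2380-05-27.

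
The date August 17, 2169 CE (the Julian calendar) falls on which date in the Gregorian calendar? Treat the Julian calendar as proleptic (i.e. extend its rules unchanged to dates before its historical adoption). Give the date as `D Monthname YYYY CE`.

31 August 2169 CE

The Julian–Gregorian offset here is 14 days (Julian trailing).
17 August 2169 Julian + 14 days → 31 August 2169 Gregorian.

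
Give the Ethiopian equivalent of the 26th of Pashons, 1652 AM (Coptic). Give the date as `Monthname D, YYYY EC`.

Both dates share Julian Day Number 2428323; in the Ethiopian calendar that is 26 Ginbot 1928 EC.

Ginbot 26, 1928 EC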